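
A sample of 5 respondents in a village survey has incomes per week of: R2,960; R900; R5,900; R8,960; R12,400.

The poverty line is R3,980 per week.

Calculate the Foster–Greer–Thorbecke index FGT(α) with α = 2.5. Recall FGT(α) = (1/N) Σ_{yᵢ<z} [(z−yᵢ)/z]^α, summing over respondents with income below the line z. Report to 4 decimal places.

0.1120

Below z: R900, R2,960 (q = 2 of N = 5).
Shortfall ratios: (3980−900)/3980 = 0.7739; (3980−2960)/3980 = 0.2563.
Raised to α = 2.5: 0.52683; 0.03325.
Sum = 0.560078; FGT(2.5) = 0.560078 / 5 = 0.1120.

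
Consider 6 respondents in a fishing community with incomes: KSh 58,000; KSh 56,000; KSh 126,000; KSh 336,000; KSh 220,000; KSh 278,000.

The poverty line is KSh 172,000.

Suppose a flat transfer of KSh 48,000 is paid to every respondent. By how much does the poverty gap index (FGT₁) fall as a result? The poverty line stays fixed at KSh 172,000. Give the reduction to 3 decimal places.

Before: below the line — KSh 56,000, KSh 58,000, KSh 126,000; poverty gap index (FGT₁) = 0.26744.
After the KSh 48,000 transfer: below the line — KSh 104,000, KSh 106,000; poverty gap index (FGT₁) = 0.12984.
Reduction = 0.26744 − 0.12984 = 0.138.

0.138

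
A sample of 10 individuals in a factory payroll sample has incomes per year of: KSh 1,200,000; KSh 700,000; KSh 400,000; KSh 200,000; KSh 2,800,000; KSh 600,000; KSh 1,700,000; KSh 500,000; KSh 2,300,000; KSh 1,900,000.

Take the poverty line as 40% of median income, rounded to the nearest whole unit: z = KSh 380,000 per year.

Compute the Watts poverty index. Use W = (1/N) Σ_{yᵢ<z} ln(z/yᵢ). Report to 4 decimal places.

0.0642

Incomes under z: KSh 200,000 (q = 1 of N = 10).
Log gaps: ln(380000/200000) = 0.6419.
W = 0.641854 / 10 = 0.0642.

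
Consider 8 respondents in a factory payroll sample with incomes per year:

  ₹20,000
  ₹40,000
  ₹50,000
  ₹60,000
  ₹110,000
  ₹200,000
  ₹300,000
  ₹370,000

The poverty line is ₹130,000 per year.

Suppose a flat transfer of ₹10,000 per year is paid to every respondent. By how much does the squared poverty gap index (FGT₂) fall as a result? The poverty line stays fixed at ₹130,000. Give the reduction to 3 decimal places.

0.051

Before: below the line — ₹20,000, ₹40,000, ₹50,000, ₹60,000, ₹110,000; squared poverty gap index (FGT₂) = 0.23595.
After the ₹10,000 transfer: below the line — ₹30,000, ₹50,000, ₹60,000, ₹70,000, ₹120,000; squared poverty gap index (FGT₂) = 0.18491.
Reduction = 0.23595 − 0.18491 = 0.051.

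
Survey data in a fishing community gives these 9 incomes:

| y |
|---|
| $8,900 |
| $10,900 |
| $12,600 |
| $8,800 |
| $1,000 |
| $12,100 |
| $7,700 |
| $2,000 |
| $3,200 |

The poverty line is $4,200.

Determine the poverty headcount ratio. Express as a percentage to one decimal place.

33.3%

3 of the 9 respondents have income below $4,200.
H = 3/9 = 33.3%.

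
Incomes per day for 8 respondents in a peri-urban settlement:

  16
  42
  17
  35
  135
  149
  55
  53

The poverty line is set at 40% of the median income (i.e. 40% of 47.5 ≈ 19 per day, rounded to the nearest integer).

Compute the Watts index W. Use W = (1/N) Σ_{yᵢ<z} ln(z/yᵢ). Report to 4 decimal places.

0.0354

Below z: 16, 17 (q = 2 of N = 8).
Log gaps: ln(19/16) = 0.1719; ln(19/17) = 0.1112.
W = 0.283076 / 8 = 0.0354.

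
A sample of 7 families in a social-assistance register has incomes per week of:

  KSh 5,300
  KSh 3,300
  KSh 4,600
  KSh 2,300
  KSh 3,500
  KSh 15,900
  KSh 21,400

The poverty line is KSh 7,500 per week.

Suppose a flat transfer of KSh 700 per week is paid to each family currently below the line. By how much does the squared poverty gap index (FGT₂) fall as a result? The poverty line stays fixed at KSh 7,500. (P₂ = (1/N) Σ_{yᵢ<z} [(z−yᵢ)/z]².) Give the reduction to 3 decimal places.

Before: below the line — KSh 2,300, KSh 3,300, KSh 3,500, KSh 4,600, KSh 5,300; squared poverty gap index (FGT₂) = 0.18776.
After the KSh 700 transfer: below the line — KSh 3,000, KSh 4,000, KSh 4,200, KSh 5,300, KSh 6,000; squared poverty gap index (FGT₂) = 0.12820.
Reduction = 0.18776 − 0.12820 = 0.060.

0.060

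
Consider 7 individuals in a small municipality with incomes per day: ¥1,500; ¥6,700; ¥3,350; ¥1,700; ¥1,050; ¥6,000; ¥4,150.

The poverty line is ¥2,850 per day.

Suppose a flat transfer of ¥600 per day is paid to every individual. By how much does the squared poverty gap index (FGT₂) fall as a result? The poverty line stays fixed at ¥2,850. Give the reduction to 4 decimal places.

Before: below the line — ¥1,050, ¥1,500, ¥1,700; squared poverty gap index (FGT₂) = 0.112298.
After the ¥600 transfer: below the line — ¥1,650, ¥2,100, ¥2,300; squared poverty gap index (FGT₂) = 0.040540.
Reduction = 0.112298 − 0.040540 = 0.0718.

0.0718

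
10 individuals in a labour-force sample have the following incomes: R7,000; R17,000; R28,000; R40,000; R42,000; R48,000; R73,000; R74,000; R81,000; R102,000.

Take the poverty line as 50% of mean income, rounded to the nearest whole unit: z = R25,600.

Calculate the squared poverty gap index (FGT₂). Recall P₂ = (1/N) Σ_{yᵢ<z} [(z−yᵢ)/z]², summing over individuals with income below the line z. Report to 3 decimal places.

Poor units: R7,000, R17,000 (q = 2 of N = 10).
Shortfall ratios: (25600−7000)/25600 = 0.7266; (25600−17000)/25600 = 0.3359.
Squared: 0.5279; 0.1129.
Sum = 0.640747; P₂ = 0.640747 / 10 = 0.064.

0.064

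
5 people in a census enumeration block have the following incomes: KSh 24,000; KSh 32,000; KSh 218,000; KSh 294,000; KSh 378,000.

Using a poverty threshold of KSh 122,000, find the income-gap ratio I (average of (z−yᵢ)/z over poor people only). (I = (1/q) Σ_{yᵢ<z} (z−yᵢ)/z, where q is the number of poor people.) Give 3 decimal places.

0.770

Incomes under z: KSh 24,000, KSh 32,000 (q = 2 of N = 5).
Relative gaps: 0.8033, 0.7377; sum = 1.540984.
I averages over the q = 2 poor units only: 1.540984 / 2 = 0.770.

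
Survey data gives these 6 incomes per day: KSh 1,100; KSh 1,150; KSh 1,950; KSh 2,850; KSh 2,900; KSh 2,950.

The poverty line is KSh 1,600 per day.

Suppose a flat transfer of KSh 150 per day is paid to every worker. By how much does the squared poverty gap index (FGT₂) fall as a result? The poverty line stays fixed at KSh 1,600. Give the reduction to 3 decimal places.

Before: below the line — KSh 1,100, KSh 1,150; squared poverty gap index (FGT₂) = 0.02946.
After the KSh 150 transfer: below the line — KSh 1,250, KSh 1,300; squared poverty gap index (FGT₂) = 0.01383.
Reduction = 0.02946 − 0.01383 = 0.016.

0.016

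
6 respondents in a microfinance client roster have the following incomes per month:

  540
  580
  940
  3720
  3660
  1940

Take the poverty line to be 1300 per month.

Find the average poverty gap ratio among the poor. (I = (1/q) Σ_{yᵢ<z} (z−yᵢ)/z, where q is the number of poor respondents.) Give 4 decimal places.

0.4718

Incomes under z: 540, 580, 940 (q = 3 of N = 6).
Shortfall ratios (z−y)/z: 0.5846, 0.5538, 0.2769; sum = 1.415385.
I averages over the q = 3 poor units only: 1.415385 / 3 = 0.4718.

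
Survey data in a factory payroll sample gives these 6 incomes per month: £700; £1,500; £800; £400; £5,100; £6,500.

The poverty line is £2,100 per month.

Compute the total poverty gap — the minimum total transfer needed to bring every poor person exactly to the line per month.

£5,000

Below the line: £400, £700, £800, £1,500 (q = 4 of N = 6).
Individual gaps: 2100−400 = 1700; 2100−700 = 1400; 2100−800 = 1300; 2100−1500 = 600.
Aggregate gap = £5,000.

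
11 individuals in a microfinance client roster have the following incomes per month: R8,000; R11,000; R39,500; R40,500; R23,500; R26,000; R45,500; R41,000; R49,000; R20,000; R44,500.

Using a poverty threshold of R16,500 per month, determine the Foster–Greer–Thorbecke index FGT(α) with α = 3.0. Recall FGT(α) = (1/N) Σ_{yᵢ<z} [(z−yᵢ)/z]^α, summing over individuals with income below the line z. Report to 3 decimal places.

0.016

Poor units: R8,000, R11,000 (q = 2 of N = 11).
Shortfall ratios: (16500−8000)/16500 = 0.5152; (16500−11000)/16500 = 0.3333.
Raised to α = 3.0: 0.13671; 0.03704.
Sum = 0.173749; FGT(3.0) = 0.173749 / 11 = 0.016.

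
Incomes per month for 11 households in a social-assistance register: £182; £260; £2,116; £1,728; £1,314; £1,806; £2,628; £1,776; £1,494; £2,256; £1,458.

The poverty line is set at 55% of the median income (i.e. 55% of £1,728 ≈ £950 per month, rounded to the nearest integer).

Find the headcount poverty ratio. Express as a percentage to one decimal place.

18.2%

2 of the 11 households have income below £950.
H = 2/11 = 18.2%.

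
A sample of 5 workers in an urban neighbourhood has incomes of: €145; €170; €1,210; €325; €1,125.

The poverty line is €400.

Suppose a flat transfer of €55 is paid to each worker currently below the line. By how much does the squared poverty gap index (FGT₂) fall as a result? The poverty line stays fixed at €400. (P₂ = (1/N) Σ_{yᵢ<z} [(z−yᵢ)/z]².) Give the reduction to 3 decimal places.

0.066

Before: below the line — €145, €170, €325; squared poverty gap index (FGT₂) = 0.15444.
After the €55 transfer: below the line — €200, €225, €380; squared poverty gap index (FGT₂) = 0.08878.
Reduction = 0.15444 − 0.08878 = 0.066.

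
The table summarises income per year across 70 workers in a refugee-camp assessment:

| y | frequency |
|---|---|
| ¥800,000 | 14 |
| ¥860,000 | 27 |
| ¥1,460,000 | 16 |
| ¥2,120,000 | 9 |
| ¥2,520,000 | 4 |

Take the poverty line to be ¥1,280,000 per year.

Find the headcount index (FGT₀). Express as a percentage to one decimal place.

58.6%

41 of the 70 workers have income below ¥1,280,000.
H = 41/70 = 58.6%.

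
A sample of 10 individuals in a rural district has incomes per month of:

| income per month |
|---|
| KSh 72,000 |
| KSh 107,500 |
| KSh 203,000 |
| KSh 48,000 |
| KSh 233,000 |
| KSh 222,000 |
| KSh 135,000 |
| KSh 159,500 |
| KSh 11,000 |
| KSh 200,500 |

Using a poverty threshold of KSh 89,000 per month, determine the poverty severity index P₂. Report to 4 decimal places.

0.1017

Below the line: KSh 11,000, KSh 48,000, KSh 72,000 (q = 3 of N = 10).
Normalized shortfalls: (89000−11000)/89000 = 0.8764; (89000−48000)/89000 = 0.4607; (89000−72000)/89000 = 0.1910.
Squared: 0.7681; 0.2122; 0.0365.
Sum = 1.016791; P₂ = 1.016791 / 10 = 0.1017.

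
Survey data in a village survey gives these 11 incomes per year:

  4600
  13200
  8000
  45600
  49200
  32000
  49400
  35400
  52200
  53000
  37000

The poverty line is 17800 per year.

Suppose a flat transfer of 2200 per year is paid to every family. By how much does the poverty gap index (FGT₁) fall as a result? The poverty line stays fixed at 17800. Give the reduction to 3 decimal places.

0.034

Before: below the line — 4600, 8000, 13200; poverty gap index (FGT₁) = 0.14096.
After the 2200 transfer: below the line — 6800, 10200, 15400; poverty gap index (FGT₁) = 0.10725.
Reduction = 0.14096 − 0.10725 = 0.034.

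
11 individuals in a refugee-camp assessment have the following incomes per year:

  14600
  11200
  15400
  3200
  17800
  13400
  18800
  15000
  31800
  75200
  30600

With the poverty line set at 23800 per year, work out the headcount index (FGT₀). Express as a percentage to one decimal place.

72.7%

8 of the 11 individuals have income below 23800.
H = 8/11 = 72.7%.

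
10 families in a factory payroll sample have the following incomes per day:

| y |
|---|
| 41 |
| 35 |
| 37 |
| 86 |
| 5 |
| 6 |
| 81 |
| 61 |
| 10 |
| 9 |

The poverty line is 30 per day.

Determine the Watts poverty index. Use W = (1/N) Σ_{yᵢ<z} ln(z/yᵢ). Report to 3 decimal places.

0.570

Incomes under z: 5, 6, 9, 10 (q = 4 of N = 10).
Log shortfalls: ln(30/5) = 1.7918; ln(30/6) = 1.6094; ln(30/9) = 1.2040; ln(30/10) = 1.0986.
W = 5.703782 / 10 = 0.570.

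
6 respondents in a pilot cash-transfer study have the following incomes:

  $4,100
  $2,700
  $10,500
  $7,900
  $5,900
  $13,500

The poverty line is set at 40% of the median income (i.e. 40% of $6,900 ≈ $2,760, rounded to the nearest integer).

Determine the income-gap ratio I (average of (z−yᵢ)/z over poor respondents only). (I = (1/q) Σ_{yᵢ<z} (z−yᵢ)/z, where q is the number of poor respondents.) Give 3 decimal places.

Poor units: $2,700 (q = 1 of N = 6).
Shortfall ratios (z−y)/z: 0.0217; sum = 0.021739.
The income-gap ratio divides by q (the poor only): 0.021739 / 1 = 0.022.

0.022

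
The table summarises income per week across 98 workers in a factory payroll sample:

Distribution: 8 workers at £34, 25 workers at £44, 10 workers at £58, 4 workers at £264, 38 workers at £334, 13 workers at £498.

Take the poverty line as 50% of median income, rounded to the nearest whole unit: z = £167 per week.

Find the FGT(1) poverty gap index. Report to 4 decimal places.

Below the line: 8×£34, 25×£44, 10×£58 (q = 43 of N = 98).
Shortfall ratios: (167−34)/167 = 0.7964 (×8); (167−44)/167 = 0.7365 (×25); (167−58)/167 = 0.6527 (×10).
Sum of shortfalls = 31.311377; P₁ averages over all N: 31.311377 / 98 = 0.3195.

0.3195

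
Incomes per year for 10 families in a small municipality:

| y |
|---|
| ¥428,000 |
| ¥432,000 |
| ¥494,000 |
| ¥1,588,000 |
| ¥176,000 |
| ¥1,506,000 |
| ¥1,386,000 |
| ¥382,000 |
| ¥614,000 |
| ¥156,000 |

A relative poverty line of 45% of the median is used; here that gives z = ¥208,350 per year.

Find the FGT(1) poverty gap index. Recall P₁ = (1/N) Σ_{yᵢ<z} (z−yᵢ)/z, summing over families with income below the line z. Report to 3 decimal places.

0.041

Incomes under z: ¥156,000, ¥176,000 (q = 2 of N = 10).
Gap ratios (z−y)/z: (208350−156000)/208350 = 0.2513; (208350−176000)/208350 = 0.1553.
Sum of shortfalls = 0.406527; P₁ averages over all N: 0.406527 / 10 = 0.041.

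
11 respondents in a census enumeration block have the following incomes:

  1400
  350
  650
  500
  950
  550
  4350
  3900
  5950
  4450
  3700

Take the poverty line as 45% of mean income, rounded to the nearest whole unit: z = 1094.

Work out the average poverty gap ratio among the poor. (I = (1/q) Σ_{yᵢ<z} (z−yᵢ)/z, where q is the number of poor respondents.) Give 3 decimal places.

0.452

Poor units: 350, 500, 550, 650, 950 (q = 5 of N = 11).
Relative gaps: 0.6801, 0.5430, 0.4973, 0.4059, 0.1316; sum = 2.257770.
The income-gap ratio divides by q (the poor only): 2.257770 / 5 = 0.452.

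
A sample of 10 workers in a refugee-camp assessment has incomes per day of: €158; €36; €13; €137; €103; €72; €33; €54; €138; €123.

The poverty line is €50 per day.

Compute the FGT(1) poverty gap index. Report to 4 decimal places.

Below the line: €13, €33, €36 (q = 3 of N = 10).
Normalized shortfalls: (50−13)/50 = 0.7400; (50−33)/50 = 0.3400; (50−36)/50 = 0.2800.
Sum of shortfalls = 1.360000; P₁ averages over all N: 1.360000 / 10 = 0.1360.

0.1360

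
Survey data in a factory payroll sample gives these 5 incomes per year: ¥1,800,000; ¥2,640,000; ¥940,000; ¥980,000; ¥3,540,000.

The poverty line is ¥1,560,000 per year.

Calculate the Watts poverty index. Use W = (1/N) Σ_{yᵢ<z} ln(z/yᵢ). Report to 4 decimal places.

0.1943

Below z: ¥940,000, ¥980,000 (q = 2 of N = 5).
Log shortfalls: ln(1560000/940000) = 0.5066; ln(1560000/980000) = 0.4649.
W = 0.971450 / 5 = 0.1943.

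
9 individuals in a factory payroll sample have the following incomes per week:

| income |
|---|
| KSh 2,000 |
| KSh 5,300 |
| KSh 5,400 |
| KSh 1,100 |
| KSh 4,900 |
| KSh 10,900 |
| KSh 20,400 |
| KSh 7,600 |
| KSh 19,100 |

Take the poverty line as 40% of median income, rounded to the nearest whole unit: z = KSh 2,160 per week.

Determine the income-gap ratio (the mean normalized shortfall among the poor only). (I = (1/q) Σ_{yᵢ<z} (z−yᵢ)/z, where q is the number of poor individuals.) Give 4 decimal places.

0.2824

Poor units: KSh 1,100, KSh 2,000 (q = 2 of N = 9).
Shortfall ratios (z−y)/z: 0.4907, 0.0741; sum = 0.564815.
I averages over the q = 2 poor units only: 0.564815 / 2 = 0.2824.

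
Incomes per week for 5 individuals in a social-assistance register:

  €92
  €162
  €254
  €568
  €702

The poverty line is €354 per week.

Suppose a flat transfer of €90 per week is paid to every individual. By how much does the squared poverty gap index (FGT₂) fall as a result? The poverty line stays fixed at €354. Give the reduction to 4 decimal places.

0.1204

Before: below the line — €92, €162, €254; squared poverty gap index (FGT₂) = 0.184347.
After the €90 transfer: below the line — €182, €252, €344; squared poverty gap index (FGT₂) = 0.063979.
Reduction = 0.184347 − 0.063979 = 0.1204.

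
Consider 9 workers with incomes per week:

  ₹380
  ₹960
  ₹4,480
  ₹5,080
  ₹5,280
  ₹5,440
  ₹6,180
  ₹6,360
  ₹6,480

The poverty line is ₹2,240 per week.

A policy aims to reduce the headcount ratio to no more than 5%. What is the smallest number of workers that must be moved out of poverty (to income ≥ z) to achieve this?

2 of the 9 workers are poor, so H = 2/9 = 0.222.
A headcount ratio of at most 5% allows at most ⌊0.05 × 9⌋ = 0 poor workers.
So at least 2 − 0 = 2 must be lifted.

2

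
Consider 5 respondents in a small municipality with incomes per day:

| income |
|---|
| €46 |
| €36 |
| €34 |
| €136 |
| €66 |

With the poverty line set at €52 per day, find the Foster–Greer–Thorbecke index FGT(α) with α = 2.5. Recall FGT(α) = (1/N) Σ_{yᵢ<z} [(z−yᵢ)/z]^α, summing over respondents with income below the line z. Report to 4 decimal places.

0.0255

Below the line: €34, €36, €46 (q = 3 of N = 5).
Normalized shortfalls: (52−34)/52 = 0.3462; (52−36)/52 = 0.3077; (52−46)/52 = 0.1154.
Raised to α = 2.5: 0.07050; 0.05252; 0.00452.
Sum = 0.127536; FGT(2.5) = 0.127536 / 5 = 0.0255.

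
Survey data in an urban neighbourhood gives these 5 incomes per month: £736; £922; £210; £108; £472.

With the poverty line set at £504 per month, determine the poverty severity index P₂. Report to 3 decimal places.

Below z: £108, £210, £472 (q = 3 of N = 5).
Relative gaps: (504−108)/504 = 0.7857; (504−210)/504 = 0.5833; (504−472)/504 = 0.0635.
Squared: 0.6173; 0.3403; 0.0040.
Sum = 0.961656; P₂ = 0.961656 / 5 = 0.192.

0.192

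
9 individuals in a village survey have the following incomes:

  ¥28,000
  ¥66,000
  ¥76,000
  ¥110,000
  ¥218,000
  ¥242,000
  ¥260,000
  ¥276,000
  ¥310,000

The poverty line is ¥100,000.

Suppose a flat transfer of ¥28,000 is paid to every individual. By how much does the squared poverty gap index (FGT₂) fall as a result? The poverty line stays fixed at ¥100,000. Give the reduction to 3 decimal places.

Before: below the line — ¥28,000, ¥66,000, ¥76,000; squared poverty gap index (FGT₂) = 0.07684.
After the ¥28,000 transfer: below the line — ¥56,000, ¥94,000; squared poverty gap index (FGT₂) = 0.02191.
Reduction = 0.07684 − 0.02191 = 0.055.

0.055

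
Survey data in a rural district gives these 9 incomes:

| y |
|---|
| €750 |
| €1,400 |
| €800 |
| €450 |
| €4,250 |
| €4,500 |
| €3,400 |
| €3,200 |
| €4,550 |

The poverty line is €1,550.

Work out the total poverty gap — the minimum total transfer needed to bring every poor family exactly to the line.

€2,800

Below the line: €450, €750, €800, €1,400 (q = 4 of N = 9).
Individual gaps: 1550−450 = 1100; 1550−750 = 800; 1550−800 = 750; 1550−1400 = 150.
Aggregate gap = €2,800.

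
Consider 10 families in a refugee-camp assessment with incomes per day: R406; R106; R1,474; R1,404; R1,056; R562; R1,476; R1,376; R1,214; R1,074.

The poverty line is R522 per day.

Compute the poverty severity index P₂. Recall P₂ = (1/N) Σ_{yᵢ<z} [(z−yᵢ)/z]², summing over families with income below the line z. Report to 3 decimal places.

Incomes under z: R106, R406 (q = 2 of N = 10).
Shortfall ratios: (522−106)/522 = 0.7969; (522−406)/522 = 0.2222.
Squared: 0.6351; 0.0494.
Sum = 0.684488; P₂ = 0.684488 / 10 = 0.068.

0.068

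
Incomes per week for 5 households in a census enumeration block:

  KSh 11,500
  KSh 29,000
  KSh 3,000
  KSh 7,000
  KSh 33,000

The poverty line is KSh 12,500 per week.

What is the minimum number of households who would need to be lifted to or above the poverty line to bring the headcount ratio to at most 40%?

1

3 of the 5 households are poor, so H = 3/5 = 0.600.
A headcount ratio of at most 40% allows at most ⌊0.40 × 5⌋ = 2 poor households.
So at least 3 − 2 = 1 must be lifted.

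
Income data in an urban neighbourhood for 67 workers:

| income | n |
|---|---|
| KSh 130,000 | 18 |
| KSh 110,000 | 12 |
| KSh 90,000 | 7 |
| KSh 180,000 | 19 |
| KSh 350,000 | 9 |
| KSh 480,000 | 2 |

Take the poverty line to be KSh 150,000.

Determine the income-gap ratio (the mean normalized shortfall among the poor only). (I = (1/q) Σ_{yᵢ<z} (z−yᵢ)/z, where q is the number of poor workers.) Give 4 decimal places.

0.2270

Incomes under z: 7×KSh 90,000, 12×KSh 110,000, 18×KSh 130,000 (q = 37 of N = 67).
Relative gaps: 0.4000 (×7), 0.2667 (×12), 0.1333 (×18); sum = 8.400000.
The income-gap ratio divides by q (the poor only): 8.400000 / 37 = 0.2270.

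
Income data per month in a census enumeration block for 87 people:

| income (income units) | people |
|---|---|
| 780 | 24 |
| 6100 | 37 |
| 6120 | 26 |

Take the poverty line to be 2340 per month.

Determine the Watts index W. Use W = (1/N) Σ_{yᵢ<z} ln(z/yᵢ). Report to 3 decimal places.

Poor units: 24×780 (q = 24 of N = 87).
ln(z/y) terms: ln(2340/780) = 1.0986 (×24).
W = 26.366695 / 87 = 0.303.

0.303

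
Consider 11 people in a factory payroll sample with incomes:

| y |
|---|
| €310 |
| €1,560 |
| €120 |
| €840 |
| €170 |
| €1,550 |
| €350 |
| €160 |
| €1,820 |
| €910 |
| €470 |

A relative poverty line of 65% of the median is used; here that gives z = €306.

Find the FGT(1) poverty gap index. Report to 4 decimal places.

Incomes under z: €120, €160, €170 (q = 3 of N = 11).
Normalized shortfalls: (306−120)/306 = 0.6078; (306−160)/306 = 0.4771; (306−170)/306 = 0.4444.
Sum of shortfalls = 1.529412; P₁ averages over all N: 1.529412 / 11 = 0.1390.

0.1390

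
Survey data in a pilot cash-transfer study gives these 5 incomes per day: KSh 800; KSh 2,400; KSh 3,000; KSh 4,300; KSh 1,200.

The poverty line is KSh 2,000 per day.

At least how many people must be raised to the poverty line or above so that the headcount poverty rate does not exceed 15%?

2 of the 5 people are poor, so H = 2/5 = 0.400.
A headcount ratio of at most 15% allows at most ⌊0.15 × 5⌋ = 0 poor people.
So at least 2 − 0 = 2 must be lifted.

2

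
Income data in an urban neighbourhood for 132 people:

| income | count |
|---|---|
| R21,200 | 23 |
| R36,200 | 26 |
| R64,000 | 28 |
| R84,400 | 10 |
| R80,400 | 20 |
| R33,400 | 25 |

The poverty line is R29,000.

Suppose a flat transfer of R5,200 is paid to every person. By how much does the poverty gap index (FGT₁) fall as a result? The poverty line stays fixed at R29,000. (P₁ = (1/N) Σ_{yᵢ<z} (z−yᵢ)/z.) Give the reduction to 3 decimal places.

0.031

Before: below the line — 23×R21,200; poverty gap index (FGT₁) = 0.04687.
After the R5,200 transfer: below the line — 23×R26,400; poverty gap index (FGT₁) = 0.01562.
Reduction = 0.04687 − 0.01562 = 0.031.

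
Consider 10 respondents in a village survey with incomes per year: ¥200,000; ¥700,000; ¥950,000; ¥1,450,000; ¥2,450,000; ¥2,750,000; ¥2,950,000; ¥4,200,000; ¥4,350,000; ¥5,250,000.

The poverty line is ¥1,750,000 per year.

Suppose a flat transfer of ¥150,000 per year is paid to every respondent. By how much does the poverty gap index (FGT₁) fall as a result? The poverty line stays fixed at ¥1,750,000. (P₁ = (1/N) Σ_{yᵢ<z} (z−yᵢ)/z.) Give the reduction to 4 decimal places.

Before: below the line — ¥200,000, ¥700,000, ¥950,000, ¥1,450,000; poverty gap index (FGT₁) = 0.211429.
After the ¥150,000 transfer: below the line — ¥350,000, ¥850,000, ¥1,100,000, ¥1,600,000; poverty gap index (FGT₁) = 0.177143.
Reduction = 0.211429 − 0.177143 = 0.0343.

0.0343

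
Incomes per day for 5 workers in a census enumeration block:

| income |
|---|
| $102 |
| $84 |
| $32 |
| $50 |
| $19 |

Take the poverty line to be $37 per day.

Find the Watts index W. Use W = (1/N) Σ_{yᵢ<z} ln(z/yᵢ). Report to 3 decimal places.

Below the line: $19, $32 (q = 2 of N = 5).
Log shortfalls: ln(37/19) = 0.6665; ln(37/32) = 0.1452.
W = 0.811661 / 5 = 0.162.

0.162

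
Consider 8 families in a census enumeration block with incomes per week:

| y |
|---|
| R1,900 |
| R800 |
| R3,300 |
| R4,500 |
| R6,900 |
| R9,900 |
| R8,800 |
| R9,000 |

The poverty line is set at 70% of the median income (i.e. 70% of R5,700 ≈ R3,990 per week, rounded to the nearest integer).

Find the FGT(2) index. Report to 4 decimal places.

Poor units: R800, R1,900, R3,300 (q = 3 of N = 8).
Gap ratios (z−y)/z: (3990−800)/3990 = 0.7995; (3990−1900)/3990 = 0.5238; (3990−3300)/3990 = 0.1729.
Squared: 0.6392; 0.2744; 0.0299.
Sum = 0.943480; P₂ = 0.943480 / 8 = 0.1179.

0.1179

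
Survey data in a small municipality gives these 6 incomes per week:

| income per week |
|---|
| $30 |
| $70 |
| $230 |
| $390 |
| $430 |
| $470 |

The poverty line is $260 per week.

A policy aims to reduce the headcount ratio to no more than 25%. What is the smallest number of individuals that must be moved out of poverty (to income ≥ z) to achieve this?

2

Currently q = 3 of N = 6 are below the line (H = 0.500).
A headcount ratio of at most 25% allows at most ⌊0.25 × 6⌋ = 1 poor individuals.
So at least 3 − 1 = 2 must be lifted.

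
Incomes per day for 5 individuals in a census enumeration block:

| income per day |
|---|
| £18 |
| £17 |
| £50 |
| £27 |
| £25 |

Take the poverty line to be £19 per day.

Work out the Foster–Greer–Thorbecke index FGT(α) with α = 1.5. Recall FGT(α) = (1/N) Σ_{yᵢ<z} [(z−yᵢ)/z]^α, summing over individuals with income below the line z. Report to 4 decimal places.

Poor units: £17, £18 (q = 2 of N = 5).
Normalized shortfalls: (19−17)/19 = 0.1053; (19−18)/19 = 0.0526.
Raised to α = 1.5: 0.03415; 0.01207.
Sum = 0.046226; FGT(1.5) = 0.046226 / 5 = 0.0092.

0.0092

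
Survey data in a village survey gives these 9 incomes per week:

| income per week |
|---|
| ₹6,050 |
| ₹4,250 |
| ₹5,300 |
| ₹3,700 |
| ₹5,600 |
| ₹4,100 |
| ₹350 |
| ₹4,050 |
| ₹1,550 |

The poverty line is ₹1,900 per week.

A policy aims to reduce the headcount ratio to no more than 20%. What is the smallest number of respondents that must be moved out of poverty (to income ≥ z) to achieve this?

1

Currently q = 2 of N = 9 are below the line (H = 0.222).
A headcount ratio of at most 20% allows at most ⌊0.20 × 9⌋ = 1 poor respondents.
So at least 2 − 1 = 1 must be lifted.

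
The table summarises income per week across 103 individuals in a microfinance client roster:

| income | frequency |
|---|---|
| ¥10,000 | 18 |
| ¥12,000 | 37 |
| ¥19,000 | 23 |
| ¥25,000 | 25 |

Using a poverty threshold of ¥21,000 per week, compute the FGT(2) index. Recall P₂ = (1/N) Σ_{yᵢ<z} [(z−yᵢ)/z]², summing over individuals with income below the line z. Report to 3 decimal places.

Below z: 18×¥10,000, 37×¥12,000, 23×¥19,000 (q = 78 of N = 103).
Normalized shortfalls: (21000−10000)/21000 = 0.5238 (×18); (21000−12000)/21000 = 0.4286 (×37); (21000−19000)/21000 = 0.0952 (×23).
Squared: 0.2744 (×18); 0.1837 (×37); 0.0091 (×23).
Sum = 11.943311; P₂ = 11.943311 / 103 = 0.116.

0.116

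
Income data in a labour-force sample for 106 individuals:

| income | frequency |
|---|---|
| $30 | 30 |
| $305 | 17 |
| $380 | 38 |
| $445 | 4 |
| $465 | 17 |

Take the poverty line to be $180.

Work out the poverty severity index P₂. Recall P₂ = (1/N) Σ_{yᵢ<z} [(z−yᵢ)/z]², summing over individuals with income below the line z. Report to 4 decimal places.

0.1965

Incomes under z: 30×$30 (q = 30 of N = 106).
Shortfall ratios: (180−30)/180 = 0.8333 (×30).
Squared: 0.6944 (×30).
Sum = 20.833333; P₂ = 20.833333 / 106 = 0.1965.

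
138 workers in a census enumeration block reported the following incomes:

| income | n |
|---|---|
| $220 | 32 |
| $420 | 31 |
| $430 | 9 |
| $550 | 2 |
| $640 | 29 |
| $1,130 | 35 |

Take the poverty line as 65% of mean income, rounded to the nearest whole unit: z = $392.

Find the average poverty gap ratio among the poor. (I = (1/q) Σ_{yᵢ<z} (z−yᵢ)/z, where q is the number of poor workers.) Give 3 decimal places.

Below the line: 32×$220 (q = 32 of N = 138).
Relative gaps: 0.4388 (×32); sum = 14.040816.
The income-gap ratio divides by q (the poor only): 14.040816 / 32 = 0.439.

0.439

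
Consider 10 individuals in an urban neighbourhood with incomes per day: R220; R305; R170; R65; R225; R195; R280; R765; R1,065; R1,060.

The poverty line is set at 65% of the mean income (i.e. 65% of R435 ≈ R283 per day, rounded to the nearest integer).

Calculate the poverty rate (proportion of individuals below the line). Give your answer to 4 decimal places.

6 of the 10 individuals have income below R283.
H = 6/10 = 0.6000.

0.6000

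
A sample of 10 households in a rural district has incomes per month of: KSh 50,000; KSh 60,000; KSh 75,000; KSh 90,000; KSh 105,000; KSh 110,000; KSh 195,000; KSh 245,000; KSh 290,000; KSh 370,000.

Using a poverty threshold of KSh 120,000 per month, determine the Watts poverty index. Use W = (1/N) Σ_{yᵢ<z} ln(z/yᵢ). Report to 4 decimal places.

0.2547

Below the line: KSh 50,000, KSh 60,000, KSh 75,000, KSh 90,000, KSh 105,000, KSh 110,000 (q = 6 of N = 10).
ln(z/y) terms: ln(120000/50000) = 0.8755; ln(120000/60000) = 0.6931; ln(120000/75000) = 0.4700; ln(120000/90000) = 0.2877; ln(120000/105000) = 0.1335; ln(120000/110000) = 0.0870.
W = 2.546844 / 10 = 0.2547.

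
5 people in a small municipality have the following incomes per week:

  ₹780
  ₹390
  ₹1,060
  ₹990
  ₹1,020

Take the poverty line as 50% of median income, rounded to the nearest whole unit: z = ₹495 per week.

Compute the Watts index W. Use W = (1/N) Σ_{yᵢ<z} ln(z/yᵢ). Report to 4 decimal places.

Poor units: ₹390 (q = 1 of N = 5).
ln(z/y) terms: ln(495/390) = 0.2384.
W = 0.238411 / 5 = 0.0477.

0.0477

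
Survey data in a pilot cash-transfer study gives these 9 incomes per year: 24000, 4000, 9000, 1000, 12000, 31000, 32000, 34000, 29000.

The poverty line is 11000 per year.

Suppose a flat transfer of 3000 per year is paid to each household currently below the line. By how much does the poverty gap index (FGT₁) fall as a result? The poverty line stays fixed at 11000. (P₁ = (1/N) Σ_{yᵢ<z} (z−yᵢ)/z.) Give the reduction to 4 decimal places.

Before: below the line — 1000, 4000, 9000; poverty gap index (FGT₁) = 0.191919.
After the 3000 transfer: below the line — 4000, 7000; poverty gap index (FGT₁) = 0.111111.
Reduction = 0.191919 − 0.111111 = 0.0808.

0.0808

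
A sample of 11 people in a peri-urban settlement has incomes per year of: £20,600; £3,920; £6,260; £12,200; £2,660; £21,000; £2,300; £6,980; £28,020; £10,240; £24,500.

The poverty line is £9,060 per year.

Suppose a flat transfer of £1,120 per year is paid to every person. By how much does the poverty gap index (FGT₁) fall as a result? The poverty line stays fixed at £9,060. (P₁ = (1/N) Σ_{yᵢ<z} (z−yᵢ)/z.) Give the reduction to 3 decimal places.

0.056

Before: below the line — £2,300, £2,660, £3,920, £6,260, £6,980; poverty gap index (FGT₁) = 0.23259.
After the £1,120 transfer: below the line — £3,420, £3,780, £5,040, £7,380, £8,100; poverty gap index (FGT₁) = 0.17640.
Reduction = 0.23259 − 0.17640 = 0.056.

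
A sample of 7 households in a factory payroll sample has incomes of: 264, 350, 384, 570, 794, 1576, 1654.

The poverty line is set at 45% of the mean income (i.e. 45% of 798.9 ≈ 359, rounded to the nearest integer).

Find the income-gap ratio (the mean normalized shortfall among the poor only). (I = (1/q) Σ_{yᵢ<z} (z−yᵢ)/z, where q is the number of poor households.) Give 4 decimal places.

Below z: 264, 350 (q = 2 of N = 7).
Shortfall ratios (z−y)/z: 0.2646, 0.0251; sum = 0.289694.
The income-gap ratio divides by q (the poor only): 0.289694 / 2 = 0.1448.

0.1448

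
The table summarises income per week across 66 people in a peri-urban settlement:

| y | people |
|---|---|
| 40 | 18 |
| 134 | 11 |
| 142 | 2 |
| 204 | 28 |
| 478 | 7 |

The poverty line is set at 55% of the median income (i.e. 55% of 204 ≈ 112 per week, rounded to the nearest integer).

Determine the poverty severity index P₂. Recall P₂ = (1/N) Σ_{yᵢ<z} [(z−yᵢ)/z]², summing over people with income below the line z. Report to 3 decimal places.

0.113

Below z: 18×40 (q = 18 of N = 66).
Normalized shortfalls: (112−40)/112 = 0.6429 (×18).
Squared: 0.4133 (×18).
Sum = 7.438776; P₂ = 7.438776 / 66 = 0.113.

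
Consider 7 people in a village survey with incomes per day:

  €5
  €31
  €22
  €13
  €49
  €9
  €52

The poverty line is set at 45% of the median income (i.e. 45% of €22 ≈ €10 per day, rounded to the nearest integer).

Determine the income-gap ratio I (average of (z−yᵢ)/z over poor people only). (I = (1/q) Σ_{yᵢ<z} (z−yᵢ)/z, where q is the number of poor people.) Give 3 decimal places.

0.300

Poor units: €5, €9 (q = 2 of N = 7).
Relative gaps: 0.5000, 0.1000; sum = 0.600000.
The income-gap ratio divides by q (the poor only): 0.600000 / 2 = 0.300.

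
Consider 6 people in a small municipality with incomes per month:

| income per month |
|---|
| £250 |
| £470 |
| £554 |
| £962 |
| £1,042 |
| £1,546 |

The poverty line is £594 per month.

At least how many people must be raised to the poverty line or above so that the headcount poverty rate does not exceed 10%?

Currently q = 3 of N = 6 are below the line (H = 0.500).
A headcount ratio of at most 10% allows at most ⌊0.10 × 6⌋ = 0 poor people.
So at least 3 − 0 = 3 must be lifted.

3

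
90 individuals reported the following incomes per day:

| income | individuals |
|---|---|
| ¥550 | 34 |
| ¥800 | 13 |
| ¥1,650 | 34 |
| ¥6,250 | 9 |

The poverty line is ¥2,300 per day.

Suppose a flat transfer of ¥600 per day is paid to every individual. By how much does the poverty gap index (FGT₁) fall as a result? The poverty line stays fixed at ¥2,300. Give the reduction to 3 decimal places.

Before: below the line — 34×¥550, 13×¥800, 34×¥1,650; poverty gap index (FGT₁) = 0.48841.
After the ¥600 transfer: below the line — 34×¥1,150, 13×¥1,400, 34×¥2,250; poverty gap index (FGT₁) = 0.25362.
Reduction = 0.48841 − 0.25362 = 0.235.

0.235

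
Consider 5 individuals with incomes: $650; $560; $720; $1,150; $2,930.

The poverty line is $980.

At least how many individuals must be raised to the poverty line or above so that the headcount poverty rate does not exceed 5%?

3 of the 5 individuals are poor, so H = 3/5 = 0.600.
A headcount ratio of at most 5% allows at most ⌊0.05 × 5⌋ = 0 poor individuals.
So at least 3 − 0 = 3 must be lifted.

3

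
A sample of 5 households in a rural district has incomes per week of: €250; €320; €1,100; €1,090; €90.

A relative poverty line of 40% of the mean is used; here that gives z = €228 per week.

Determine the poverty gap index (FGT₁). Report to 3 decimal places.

Incomes under z: €90 (q = 1 of N = 5).
Relative gaps: (228−90)/228 = 0.6053.
Σ = 0.605263. Dividing by the full population N = 5 gives P₁ = 0.121.

0.121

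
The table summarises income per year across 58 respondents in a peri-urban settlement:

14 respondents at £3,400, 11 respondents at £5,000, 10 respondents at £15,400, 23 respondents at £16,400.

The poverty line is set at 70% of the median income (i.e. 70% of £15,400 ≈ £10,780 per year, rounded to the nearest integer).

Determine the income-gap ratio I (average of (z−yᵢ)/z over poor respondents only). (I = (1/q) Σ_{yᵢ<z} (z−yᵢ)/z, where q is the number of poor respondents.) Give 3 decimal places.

0.619

Below the line: 14×£3,400, 11×£5,000 (q = 25 of N = 58).
Shortfall ratios (z−y)/z: 0.6846 (×14), 0.5362 (×11); sum = 15.482375.
The income-gap ratio divides by q (the poor only): 15.482375 / 25 = 0.619.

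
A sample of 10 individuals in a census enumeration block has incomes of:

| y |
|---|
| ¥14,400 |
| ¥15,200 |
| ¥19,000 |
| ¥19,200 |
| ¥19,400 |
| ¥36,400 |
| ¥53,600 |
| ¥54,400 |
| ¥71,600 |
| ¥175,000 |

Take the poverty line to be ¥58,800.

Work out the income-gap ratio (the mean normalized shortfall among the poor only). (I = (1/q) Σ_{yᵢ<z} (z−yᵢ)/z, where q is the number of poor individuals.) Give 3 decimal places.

0.508

Below z: ¥14,400, ¥15,200, ¥19,000, ¥19,200, ¥19,400, ¥36,400, ¥53,600, ¥54,400 (q = 8 of N = 10).
Relative gaps: 0.7551, 0.7415, 0.6769, 0.6735, 0.6701, 0.3810, 0.0884, 0.0748; sum = 4.061224.
The income-gap ratio divides by q (the poor only): 4.061224 / 8 = 0.508.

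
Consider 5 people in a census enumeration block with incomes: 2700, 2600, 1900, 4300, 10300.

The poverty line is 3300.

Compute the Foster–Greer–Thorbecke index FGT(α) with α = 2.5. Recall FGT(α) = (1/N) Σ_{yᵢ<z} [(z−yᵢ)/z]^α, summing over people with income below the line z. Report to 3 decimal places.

0.030

Below z: 1900, 2600, 2700 (q = 3 of N = 5).
Normalized shortfalls: (3300−1900)/3300 = 0.4242; (3300−2600)/3300 = 0.2121; (3300−2700)/3300 = 0.1818.
Raised to α = 2.5: 0.11723; 0.02072; 0.01410.
Sum = 0.152048; FGT(2.5) = 0.152048 / 5 = 0.030.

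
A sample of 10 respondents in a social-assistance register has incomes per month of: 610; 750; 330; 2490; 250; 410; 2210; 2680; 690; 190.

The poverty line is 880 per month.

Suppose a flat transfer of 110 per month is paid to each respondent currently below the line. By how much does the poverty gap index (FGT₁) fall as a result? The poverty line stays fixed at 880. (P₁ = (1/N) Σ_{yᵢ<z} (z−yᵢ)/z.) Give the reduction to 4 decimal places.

Before: below the line — 190, 250, 330, 410, 610, 690, 750; poverty gap index (FGT₁) = 0.332955.
After the 110 transfer: below the line — 300, 360, 440, 520, 720, 800, 860; poverty gap index (FGT₁) = 0.245455.
Reduction = 0.332955 − 0.245455 = 0.0875.

0.0875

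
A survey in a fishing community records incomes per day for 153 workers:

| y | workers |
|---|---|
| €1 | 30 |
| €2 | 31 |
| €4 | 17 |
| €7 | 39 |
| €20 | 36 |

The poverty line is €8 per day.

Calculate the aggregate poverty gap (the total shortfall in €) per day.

€503

Below the line: 30×€1, 31×€2, 17×€4, 39×€7 (q = 117 of N = 153).
Individual gaps: 30×(8−1) = 210; 31×(8−2) = 186; 17×(8−4) = 68; 39×(8−7) = 39.
Aggregate gap = €503.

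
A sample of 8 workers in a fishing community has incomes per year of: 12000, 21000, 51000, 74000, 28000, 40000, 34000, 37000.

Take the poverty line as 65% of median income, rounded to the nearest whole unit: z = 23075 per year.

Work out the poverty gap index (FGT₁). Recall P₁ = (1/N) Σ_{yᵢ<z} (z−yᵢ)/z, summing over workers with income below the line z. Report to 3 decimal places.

Incomes under z: 12000, 21000 (q = 2 of N = 8).
Shortfall ratios: (23075−12000)/23075 = 0.4800; (23075−21000)/23075 = 0.0899.
Sum of shortfalls = 0.569881; P₁ averages over all N: 0.569881 / 8 = 0.071.

0.071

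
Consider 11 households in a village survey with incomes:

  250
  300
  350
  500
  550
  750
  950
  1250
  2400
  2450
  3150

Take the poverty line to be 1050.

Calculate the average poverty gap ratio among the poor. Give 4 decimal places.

0.5034

Poor units: 250, 300, 350, 500, 550, 750, 950 (q = 7 of N = 11).
Relative gaps: 0.7619, 0.7143, 0.6667, 0.5238, 0.4762, 0.2857, 0.0952; sum = 3.523810.
I averages over the q = 7 poor units only: 3.523810 / 7 = 0.5034.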